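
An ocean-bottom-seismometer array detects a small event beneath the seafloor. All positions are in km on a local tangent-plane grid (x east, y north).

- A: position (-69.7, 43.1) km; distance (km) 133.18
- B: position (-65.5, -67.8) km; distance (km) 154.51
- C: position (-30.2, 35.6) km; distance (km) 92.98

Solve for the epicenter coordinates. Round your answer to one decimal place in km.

x ≈ 61.5 km, y ≈ 20.2 km

Circle about each station: (x + 69.7)² + (y − 43.1)² = 133.18²; (x + 65.5)² + (y + 67.8)² = 154.51²; (x + 30.2)² + (y − 35.6)² = 92.98².
Subtracting the A equation from the B and C equations removes the quadratic terms:
8.4 x − 221.8 y = -3965.04
79.0 x − 15.0 y = 4555.33
Solving the 2×2 system: x ≈ 61.5, y ≈ 20.2 km.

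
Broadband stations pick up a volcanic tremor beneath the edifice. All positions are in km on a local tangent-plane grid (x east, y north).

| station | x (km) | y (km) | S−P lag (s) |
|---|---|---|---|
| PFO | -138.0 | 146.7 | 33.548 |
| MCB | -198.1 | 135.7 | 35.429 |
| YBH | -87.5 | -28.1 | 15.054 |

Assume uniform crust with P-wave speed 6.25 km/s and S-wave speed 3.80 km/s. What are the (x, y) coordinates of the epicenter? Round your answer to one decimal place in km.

(-12.7, -153.4)

Distance from S−P lag: d = Δt · v_P v_S / (v_P − v_S) = Δt · (6.25·3.80)/(6.25−3.80) ≈ 9.6939·Δt.
So d_PFO = 325.21, d_MCB = 343.44, d_YBH = 145.93 km.
Circle about each station: (x + 138.0)² + (y − 146.7)² = 325.21²; (x + 198.1)² + (y − 135.7)² = 343.44²; (x + 87.5)² + (y + 28.1)² = 145.93².
Subtracting the PFO equation from the MCB and YBH equations removes the quadratic terms:
-120.2 x − 22.0 y = 4903.72
101.0 x − 349.6 y = 52346.95
Solving the 2×2 system: x ≈ -12.7, y ≈ -153.4 km.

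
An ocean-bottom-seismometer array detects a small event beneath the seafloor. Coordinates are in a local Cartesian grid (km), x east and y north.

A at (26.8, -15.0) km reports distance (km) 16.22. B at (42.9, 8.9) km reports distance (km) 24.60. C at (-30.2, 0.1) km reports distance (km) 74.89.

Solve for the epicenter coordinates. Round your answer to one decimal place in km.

x ≈ 43.0 km, y ≈ -15.7 km

Circle about each station: (x − 26.8)² + (y + 15.0)² = 16.22²; (x − 42.9)² + (y − 8.9)² = 24.60²; (x + 30.2)² + (y − 0.1)² = 74.89².
Subtracting pairs of circle equations eliminates x²+y² and gives linear equations (the radical axes):
32.2 x + 47.8 y = 634.31
-114.0 x + 30.2 y = -5376.61
Solving the 2×2 system: x ≈ 43.0, y ≈ -15.7 km.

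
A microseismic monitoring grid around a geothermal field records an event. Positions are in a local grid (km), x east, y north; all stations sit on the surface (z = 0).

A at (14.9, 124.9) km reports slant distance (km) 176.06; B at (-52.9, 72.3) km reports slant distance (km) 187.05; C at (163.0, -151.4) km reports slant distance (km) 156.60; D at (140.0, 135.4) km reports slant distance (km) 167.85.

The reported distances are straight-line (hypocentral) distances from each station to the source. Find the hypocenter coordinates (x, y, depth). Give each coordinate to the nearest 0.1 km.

(101.2, -18.4, 54.9)

Each station gives a sphere (x−x_i)² + (y−y_i)² + z² = d_i² (stations at z=0).
Subtracting the A sphere from B and C: z² cancels, leaving linear equations in x and y:
-135.6 x − 105.2 y = -11786.90
296.2 x − 552.6 y = 40142.50
Solving: x ≈ 101.198, y ≈ -18.399 km (keep extra digits for the depth step; rounded: 101.2, -18.4).
Then from the A sphere: z² = 176.06² − (x − 14.9)² − (y − 124.9)² with x = 101.198, y = -18.399, so z ≈ 54.911 ≈ 54.9 km.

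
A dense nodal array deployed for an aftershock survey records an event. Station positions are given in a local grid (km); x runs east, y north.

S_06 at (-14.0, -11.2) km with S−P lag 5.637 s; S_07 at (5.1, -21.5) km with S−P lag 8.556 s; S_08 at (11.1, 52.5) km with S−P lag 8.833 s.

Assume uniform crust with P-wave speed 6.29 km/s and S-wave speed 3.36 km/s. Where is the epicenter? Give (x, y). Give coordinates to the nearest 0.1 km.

Distance from S−P lag: d = Δt · v_P v_S / (v_P − v_S) = Δt · (6.29·3.36)/(6.29−3.36) ≈ 7.2131·Δt.
So d_S_06 = 40.66, d_S_07 = 61.72, d_S_08 = 63.71 km.
Circle about each station: (x + 14.0)² + (y + 11.2)² = 40.66²; (x − 5.1)² + (y + 21.5)² = 61.72²; (x − 11.1)² + (y − 52.5)² = 63.71².
Subtracting the S_06 equation from the S_07 and S_08 equations removes the quadratic terms:
38.2 x − 20.6 y = -1989.30
50.2 x + 127.4 y = 152.29
Solving the 2×2 system: x ≈ -42.4, y ≈ 17.9 km.

x ≈ -42.4 km, y ≈ 17.9 km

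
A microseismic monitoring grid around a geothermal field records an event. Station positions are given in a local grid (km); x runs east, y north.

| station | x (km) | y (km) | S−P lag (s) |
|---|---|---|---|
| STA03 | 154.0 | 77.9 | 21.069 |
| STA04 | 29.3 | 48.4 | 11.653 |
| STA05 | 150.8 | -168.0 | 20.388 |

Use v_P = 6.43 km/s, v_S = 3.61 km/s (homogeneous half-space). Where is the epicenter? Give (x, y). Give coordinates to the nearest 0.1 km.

x ≈ 34.1 km, y ≈ -47.4 km

Distance from S−P lag: d = Δt · v_P v_S / (v_P − v_S) = Δt · (6.43·3.61)/(6.43−3.61) ≈ 8.2313·Δt.
So d_STA03 = 173.43, d_STA04 = 95.92, d_STA05 = 167.82 km.
Circle about each station: (x − 154.0)² + (y − 77.9)² = 173.43²; (x − 29.3)² + (y − 48.4)² = 95.92²; (x − 150.8)² + (y + 168.0)² = 167.82².
Subtracting the STA03 equation from the STA04 and STA05 equations removes the quadratic terms:
-249.4 x − 59.0 y = -5706.04
-6.4 x − 491.8 y = 23094.64
Solving the 2×2 system: x ≈ 34.1, y ≈ -47.4 km.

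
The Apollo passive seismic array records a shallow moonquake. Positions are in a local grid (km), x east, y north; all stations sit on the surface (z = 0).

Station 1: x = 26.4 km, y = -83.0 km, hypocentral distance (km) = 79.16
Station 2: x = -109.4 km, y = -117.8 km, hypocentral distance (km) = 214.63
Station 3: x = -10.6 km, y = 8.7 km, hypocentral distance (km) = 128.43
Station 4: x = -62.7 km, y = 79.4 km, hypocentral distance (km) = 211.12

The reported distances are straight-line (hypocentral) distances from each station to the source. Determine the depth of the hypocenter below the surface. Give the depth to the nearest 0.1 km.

Each station gives a sphere (x−x_i)² + (y−y_i)² + z² = d_i² (stations at z=0).
Subtracting the Station 1 sphere from Station 2 and Station 3: z² cancels, leaving linear equations in x and y:
-271.6 x − 69.6 y = -21540.49
-74.0 x + 183.4 y = -17625.87
Solving: x ≈ 94.198, y ≈ -58.098 km (keep extra digits for the depth step; rounded: 94.2, -58.1).
Then from the Station 1 sphere: z² = 79.16² − (x − 26.4)² − (y + 83.0)² with x = 94.198, y = -58.098, so z ≈ 32.398 ≈ 32.4 km.
Check against Station 4 (with the unrounded solution): distance 211.12 ≈ 211.12 km. ✓

z ≈ 32.4 km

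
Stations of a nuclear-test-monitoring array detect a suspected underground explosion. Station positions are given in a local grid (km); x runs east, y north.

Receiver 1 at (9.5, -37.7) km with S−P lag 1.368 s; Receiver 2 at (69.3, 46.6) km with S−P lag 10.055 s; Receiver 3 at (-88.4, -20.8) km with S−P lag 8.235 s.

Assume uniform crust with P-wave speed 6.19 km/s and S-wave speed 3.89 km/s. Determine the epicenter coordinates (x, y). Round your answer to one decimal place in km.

Distance from S−P lag: d = Δt · v_P v_S / (v_P − v_S) = Δt · (6.19·3.89)/(6.19−3.89) ≈ 10.4692·Δt.
So d_Receiver 1 = 14.32, d_Receiver 2 = 105.27, d_Receiver 3 = 86.21 km.
Circle about each station: (x − 9.5)² + (y + 37.7)² = 14.32²; (x − 69.3)² + (y − 46.6)² = 105.27²; (x + 88.4)² + (y + 20.8)² = 86.21².
Subtracting the Receiver 1 equation from the Receiver 2 and Receiver 3 equations removes the quadratic terms:
119.6 x + 168.6 y = -5414.20
-195.8 x + 33.8 y = -491.44
Solving the 2×2 system: x ≈ -2.7, y ≈ -30.2 km.

-2.7 km east, -30.2 km north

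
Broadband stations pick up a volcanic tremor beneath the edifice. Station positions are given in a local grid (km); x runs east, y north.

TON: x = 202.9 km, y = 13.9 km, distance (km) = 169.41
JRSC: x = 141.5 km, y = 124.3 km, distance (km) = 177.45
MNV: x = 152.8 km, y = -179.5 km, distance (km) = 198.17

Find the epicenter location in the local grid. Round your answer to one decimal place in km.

36.7 km east, -18.9 km north

Circle about each station: (x − 202.9)² + (y − 13.9)² = 169.41²; (x − 141.5)² + (y − 124.3)² = 177.45²; (x − 152.8)² + (y + 179.5)² = 198.17².
Subtracting pairs of circle equations eliminates x²+y² and gives linear equations (the radical axes):
-122.8 x + 220.8 y = -8677.63
-100.2 x − 386.8 y = 3634.87
Solving the 2×2 system: x ≈ 36.7, y ≈ -18.9 km.
Check against TON (with the unrounded x, y): √((x − 202.9)²+(y − 13.9)²) = 169.42 ≈ 169.41 km. ✓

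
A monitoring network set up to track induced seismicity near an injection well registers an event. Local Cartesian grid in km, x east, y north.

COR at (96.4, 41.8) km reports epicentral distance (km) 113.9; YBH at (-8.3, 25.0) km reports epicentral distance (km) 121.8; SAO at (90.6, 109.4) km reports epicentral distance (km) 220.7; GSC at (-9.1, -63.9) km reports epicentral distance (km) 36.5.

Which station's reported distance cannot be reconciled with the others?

COR

Solve using three stations at a time. Using YBH, SAO, GSC (subtract circle equations pairwise → linear system) gives (x, y) ≈ (8.8, -95.6).
Distances from that point to each station vs reported:
  COR: calculated 162.9 vs reported 113.9 → residual 49.0 km
  YBH: calculated 121.8 vs reported 121.8 → residual 0.0 km
  SAO: calculated 220.7 vs reported 220.7 → residual 0.0 km
  GSC: calculated 36.4 vs reported 36.5 → residual 0.1 km
YBH, SAO, GSC are mutually consistent (residuals ≈ 0); COR is off by 49.0 km.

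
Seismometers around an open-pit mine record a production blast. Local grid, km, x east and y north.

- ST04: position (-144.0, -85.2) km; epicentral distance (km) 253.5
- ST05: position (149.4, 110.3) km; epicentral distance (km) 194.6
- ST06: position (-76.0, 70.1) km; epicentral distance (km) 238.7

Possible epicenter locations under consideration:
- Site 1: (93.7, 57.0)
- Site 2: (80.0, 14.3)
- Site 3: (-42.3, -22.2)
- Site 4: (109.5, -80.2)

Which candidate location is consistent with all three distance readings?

Site 4

For each candidate, compare |candidate − station| to the reported distance:
Site 1: residuals ST04 23.5, ST05 117.5, ST06 68.5 → max 117.5 km
Site 2: residuals ST04 8.4, ST05 76.1, ST06 73.0 → max 76.1 km
Site 3: residuals ST04 133.9, ST05 38.4, ST06 140.4 → max 140.4 km
Site 4: residuals ST04 0.0, ST05 0.0, ST06 0.0 → max 0.0 km
Only Site 4 has all residuals ≈ 0.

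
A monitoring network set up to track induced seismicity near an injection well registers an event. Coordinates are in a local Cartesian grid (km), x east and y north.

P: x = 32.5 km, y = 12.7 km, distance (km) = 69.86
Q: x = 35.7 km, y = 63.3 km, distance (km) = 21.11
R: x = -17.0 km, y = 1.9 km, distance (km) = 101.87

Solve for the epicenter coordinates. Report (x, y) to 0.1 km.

Circle about each station: (x − 32.5)² + (y − 12.7)² = 69.86²; (x − 35.7)² + (y − 63.3)² = 21.11²; (x + 17.0)² + (y − 1.9)² = 101.87².
Subtracting pairs of circle equations eliminates x²+y² and gives linear equations (the radical axes):
6.4 x + 101.2 y = 8498.63
-99.0 x − 21.6 y = -6422.01
Solving the 2×2 system: x ≈ 47.2, y ≈ 81.0 km.
Check against P (with the unrounded x, y): √((x − 32.5)²+(y − 12.7)²) = 69.86 ≈ 69.86 km. ✓

47.2 km east, 81.0 km north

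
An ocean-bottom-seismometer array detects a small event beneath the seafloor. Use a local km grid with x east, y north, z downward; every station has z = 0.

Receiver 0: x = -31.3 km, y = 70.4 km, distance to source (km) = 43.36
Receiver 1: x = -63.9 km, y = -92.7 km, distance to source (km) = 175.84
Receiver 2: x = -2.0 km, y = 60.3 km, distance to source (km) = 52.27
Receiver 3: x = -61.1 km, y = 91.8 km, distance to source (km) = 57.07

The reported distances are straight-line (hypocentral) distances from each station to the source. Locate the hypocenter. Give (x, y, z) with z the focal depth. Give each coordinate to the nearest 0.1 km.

Each station gives a sphere (x−x_i)² + (y−y_i)² + z² = d_i² (stations at z=0).
Subtracting the Receiver 0 sphere from Receiver 1 and Receiver 2: z² cancels, leaving linear equations in x and y:
-65.2 x − 326.2 y = -22298.97
58.6 x − 20.2 y = -3147.82
Solving: x ≈ -28.209, y ≈ 73.998 km (keep extra digits for the depth step; rounded: -28.2, 74.0).
Then from the Receiver 0 sphere: z² = 43.36² − (x + 31.3)² − (y − 70.4)² with x = -28.209, y = 73.998, so z ≈ 43.100 ≈ 43.1 km.

(-28.2, 74.0, 43.1)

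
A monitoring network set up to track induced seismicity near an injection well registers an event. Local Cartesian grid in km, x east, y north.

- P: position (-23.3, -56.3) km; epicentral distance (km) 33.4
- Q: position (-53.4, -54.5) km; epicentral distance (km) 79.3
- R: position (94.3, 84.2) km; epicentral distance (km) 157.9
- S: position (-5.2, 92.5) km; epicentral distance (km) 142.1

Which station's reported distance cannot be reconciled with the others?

Q

Solve using three stations at a time. Using P, R, S (subtract circle equations pairwise → linear system) gives (x, y) ≈ (9.3, -48.9).
Distances from that point to each station vs reported:
  P: calculated 33.4 vs reported 33.4 → residual 0.0 km
  Q: calculated 62.9 vs reported 79.3 → residual 16.4 km
  R: calculated 157.9 vs reported 157.9 → residual 0.0 km
  S: calculated 142.1 vs reported 142.1 → residual 0.0 km
P, R, S are mutually consistent (residuals ≈ 0); Q is off by 16.4 km.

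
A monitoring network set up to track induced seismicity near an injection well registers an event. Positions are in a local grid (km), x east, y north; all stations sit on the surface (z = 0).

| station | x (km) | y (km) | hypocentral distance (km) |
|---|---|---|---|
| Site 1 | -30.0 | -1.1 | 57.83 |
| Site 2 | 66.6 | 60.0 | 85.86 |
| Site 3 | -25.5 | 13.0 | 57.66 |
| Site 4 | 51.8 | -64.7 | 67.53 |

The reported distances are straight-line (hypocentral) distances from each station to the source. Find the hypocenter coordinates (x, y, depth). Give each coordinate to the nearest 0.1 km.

(21.9, -9.2, 24.2)

Each station gives a sphere (x−x_i)² + (y−y_i)² + z² = d_i² (stations at z=0).
Subtracting the Site 1 sphere from Site 2 and Site 3: z² cancels, leaving linear equations in x and y:
193.2 x + 122.2 y = 3106.72
9.0 x + 28.2 y = -62.33
Solving: x ≈ 21.899, y ≈ -9.199 km (keep extra digits for the depth step; rounded: 21.9, -9.2).
Then from the Site 1 sphere: z² = 57.83² − (x + 30.0)² − (y + 1.1)² with x = 21.899, y = -9.199, so z ≈ 24.191 ≈ 24.2 km.
Check against Site 4 (with the unrounded solution): distance 67.53 ≈ 67.53 km. ✓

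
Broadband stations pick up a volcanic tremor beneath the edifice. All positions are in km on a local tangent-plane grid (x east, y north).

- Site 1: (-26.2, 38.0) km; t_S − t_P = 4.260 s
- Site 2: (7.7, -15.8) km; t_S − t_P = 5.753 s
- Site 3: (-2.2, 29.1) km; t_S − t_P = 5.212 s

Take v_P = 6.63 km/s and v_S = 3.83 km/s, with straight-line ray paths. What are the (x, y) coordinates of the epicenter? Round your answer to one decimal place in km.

Distance from S−P lag: d = Δt · v_P v_S / (v_P − v_S) = Δt · (6.63·3.83)/(6.63−3.83) ≈ 9.0689·Δt.
So d_Site 1 = 38.63, d_Site 2 = 52.17, d_Site 3 = 47.27 km.
Circle about each station: (x + 26.2)² + (y − 38.0)² = 38.63²; (x − 7.7)² + (y + 15.8)² = 52.17²; (x + 2.2)² + (y − 29.1)² = 47.27².
Subtracting the Site 1 equation from the Site 2 and Site 3 equations removes the quadratic terms:
67.8 x − 107.6 y = -3050.94
48.0 x − 17.8 y = -2020.97
Solving the 2×2 system: x ≈ -41.2, y ≈ 2.4 km.

-41.2 km east, 2.4 km north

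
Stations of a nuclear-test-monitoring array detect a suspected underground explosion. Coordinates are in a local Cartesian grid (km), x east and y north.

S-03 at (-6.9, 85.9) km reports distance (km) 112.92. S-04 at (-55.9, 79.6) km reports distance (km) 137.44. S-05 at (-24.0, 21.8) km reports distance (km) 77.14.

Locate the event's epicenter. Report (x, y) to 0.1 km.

x ≈ 43.8 km, y ≈ -15.0 km

Circle about each station: (x + 6.9)² + (y − 85.9)² = 112.92²; (x + 55.9)² + (y − 79.6)² = 137.44²; (x + 24.0)² + (y − 21.8)² = 77.14².
Subtracting pairs of circle equations eliminates x²+y² and gives linear equations (the radical axes):
-98.0 x − 12.6 y = -4104.28
-34.2 x − 128.2 y = 425.17
Solving the 2×2 system: x ≈ 43.8, y ≈ -15.0 km.
Check against S-03 (with the unrounded x, y): √((x + 6.9)²+(y − 85.9)²) = 112.93 ≈ 112.92 km. ✓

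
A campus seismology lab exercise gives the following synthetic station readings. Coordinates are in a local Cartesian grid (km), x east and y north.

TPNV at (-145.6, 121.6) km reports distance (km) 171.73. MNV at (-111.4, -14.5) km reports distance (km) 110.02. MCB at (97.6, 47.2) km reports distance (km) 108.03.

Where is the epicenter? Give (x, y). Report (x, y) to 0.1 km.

Circle about each station: (x + 145.6)² + (y − 121.6)² = 171.73²; (x + 111.4)² + (y + 14.5)² = 110.02²; (x − 97.6)² + (y − 47.2)² = 108.03².
Subtracting the TPNV equation from the MNV and MCB equations removes the quadratic terms:
68.4 x − 272.2 y = -5978.92
486.4 x − 148.8 y = -6411.61
Solving the 2×2 system: x ≈ -7.0, y ≈ 20.2 km.

x ≈ -7.0 km, y ≈ 20.2 km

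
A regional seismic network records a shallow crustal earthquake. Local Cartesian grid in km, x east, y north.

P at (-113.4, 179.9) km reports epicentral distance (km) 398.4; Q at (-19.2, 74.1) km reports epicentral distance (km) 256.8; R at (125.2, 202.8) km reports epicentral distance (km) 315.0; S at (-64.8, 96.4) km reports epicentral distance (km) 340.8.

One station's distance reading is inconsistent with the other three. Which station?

Solve using three stations at a time. Using P, Q, R (subtract circle equations pairwise → linear system) gives (x, y) ≈ (159.5, -110.4).
Distances from that point to each station vs reported:
  P: calculated 398.4 vs reported 398.4 → residual 0.0 km
  Q: calculated 256.9 vs reported 256.8 → residual 0.1 km
  R: calculated 315.1 vs reported 315.0 → residual 0.1 km
  S: calculated 305.1 vs reported 340.8 → residual 35.7 km
P, Q, R are mutually consistent (residuals ≈ 0); S is off by 35.7 km.

S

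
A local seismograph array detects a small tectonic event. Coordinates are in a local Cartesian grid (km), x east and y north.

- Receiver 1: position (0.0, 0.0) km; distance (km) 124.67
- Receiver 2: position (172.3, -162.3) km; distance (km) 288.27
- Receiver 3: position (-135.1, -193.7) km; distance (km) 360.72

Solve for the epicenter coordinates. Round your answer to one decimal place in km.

Circle about each station: x² + y² = 124.67²; (x − 172.3)² + (y + 162.3)² = 288.27²; (x + 135.1)² + (y + 193.7)² = 360.72².
Subtracting the Receiver 1 equation from the Receiver 2 and Receiver 3 equations removes the quadratic terms:
344.6 x − 324.6 y = -11528.40
-270.2 x − 387.4 y = -58804.61
Solving the 2×2 system: x ≈ 66.1, y ≈ 105.7 km.

66.1 km east, 105.7 km north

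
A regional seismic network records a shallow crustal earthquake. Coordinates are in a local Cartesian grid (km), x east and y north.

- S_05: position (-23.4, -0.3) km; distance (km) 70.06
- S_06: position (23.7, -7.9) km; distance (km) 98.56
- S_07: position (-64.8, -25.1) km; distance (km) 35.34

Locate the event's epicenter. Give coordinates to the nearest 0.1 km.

x ≈ -59.9 km, y ≈ -60.1 km

Circle about each station: (x + 23.4)² + (y + 0.3)² = 70.06²; (x − 23.7)² + (y + 7.9)² = 98.56²; (x + 64.8)² + (y + 25.1)² = 35.34².
Subtracting pairs of circle equations eliminates x²+y² and gives linear equations (the radical axes):
94.2 x − 15.2 y = -4729.22
-82.8 x − 49.6 y = 7940.89
Solving the 2×2 system: x ≈ -59.9, y ≈ -60.1 km.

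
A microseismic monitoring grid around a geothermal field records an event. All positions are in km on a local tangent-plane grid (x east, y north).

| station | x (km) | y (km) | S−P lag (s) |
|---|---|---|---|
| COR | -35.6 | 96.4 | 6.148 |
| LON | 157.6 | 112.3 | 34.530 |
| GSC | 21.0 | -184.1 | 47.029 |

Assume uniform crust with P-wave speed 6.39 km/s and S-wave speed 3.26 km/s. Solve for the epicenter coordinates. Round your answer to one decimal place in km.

Distance from S−P lag: d = Δt · v_P v_S / (v_P − v_S) = Δt · (6.39·3.26)/(6.39−3.26) ≈ 6.6554·Δt.
So d_COR = 40.92, d_LON = 229.81, d_GSC = 313.00 km.
Circle about each station: (x + 35.6)² + (y − 96.4)² = 40.92²; (x − 157.6)² + (y − 112.3)² = 229.81²; (x − 21.0)² + (y + 184.1)² = 313.00².
Subtracting pairs of circle equations eliminates x²+y² and gives linear equations (the radical axes):
386.4 x + 31.8 y = -24249.46
113.2 x − 561.0 y = -72521.06
Solving the 2×2 system: x ≈ -72.2, y ≈ 114.7 km.

-72.2 km east, 114.7 km north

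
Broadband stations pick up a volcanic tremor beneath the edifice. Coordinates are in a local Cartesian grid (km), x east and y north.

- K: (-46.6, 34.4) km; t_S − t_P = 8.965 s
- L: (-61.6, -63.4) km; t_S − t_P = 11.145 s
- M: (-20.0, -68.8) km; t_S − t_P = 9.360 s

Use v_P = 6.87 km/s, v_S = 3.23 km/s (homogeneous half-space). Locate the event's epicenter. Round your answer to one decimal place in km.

x ≈ -17.4 km, y ≈ -11.8 km

Distance from S−P lag: d = Δt · v_P v_S / (v_P − v_S) = Δt · (6.87·3.23)/(6.87−3.23) ≈ 6.0962·Δt.
So d_K = 54.65, d_L = 67.94, d_M = 57.06 km.
Circle about each station: (x + 46.6)² + (y − 34.4)² = 54.65²; (x + 61.6)² + (y + 63.4)² = 67.94²; (x + 20.0)² + (y + 68.8)² = 57.06².
Subtracting pairs of circle equations eliminates x²+y² and gives linear equations (the radical axes):
-30.0 x − 195.6 y = 2829.98
53.2 x − 206.4 y = 1509.30
Solving the 2×2 system: x ≈ -17.4, y ≈ -11.8 km.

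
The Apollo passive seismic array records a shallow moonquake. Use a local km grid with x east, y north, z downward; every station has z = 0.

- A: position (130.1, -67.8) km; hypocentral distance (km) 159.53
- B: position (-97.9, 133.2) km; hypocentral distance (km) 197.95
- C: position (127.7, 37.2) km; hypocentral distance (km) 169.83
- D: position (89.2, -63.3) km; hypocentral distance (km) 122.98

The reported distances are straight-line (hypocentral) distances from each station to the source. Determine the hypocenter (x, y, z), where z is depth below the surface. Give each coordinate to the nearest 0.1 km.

Each station gives a sphere (x−x_i)² + (y−y_i)² + z² = d_i² (stations at z=0).
Subtracting the A sphere from B and C: z² cancels, leaving linear equations in x and y:
-456.0 x + 402.0 y = -7930.58
-4.8 x + 210.0 y = -7224.13
Solving: x ≈ -13.201, y ≈ -34.702 km (keep extra digits for the depth step; rounded: -13.2, -34.7).
Then from the A sphere: z² = 159.53² − (x − 130.1)² − (y + 67.8)² with x = -13.201, y = -34.702, so z ≈ 61.799 ≈ 61.8 km.

x ≈ -13.2 km, y ≈ -34.7 km, depth ≈ 61.8 km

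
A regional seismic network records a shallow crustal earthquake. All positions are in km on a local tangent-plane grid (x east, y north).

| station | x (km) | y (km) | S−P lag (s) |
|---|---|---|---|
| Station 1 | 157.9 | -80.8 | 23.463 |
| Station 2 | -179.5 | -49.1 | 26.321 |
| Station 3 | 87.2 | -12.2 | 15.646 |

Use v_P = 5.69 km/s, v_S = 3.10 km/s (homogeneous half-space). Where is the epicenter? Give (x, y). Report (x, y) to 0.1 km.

Distance from S−P lag: d = Δt · v_P v_S / (v_P − v_S) = Δt · (5.69·3.10)/(5.69−3.10) ≈ 6.8104·Δt.
So d_Station 1 = 159.79, d_Station 2 = 179.26, d_Station 3 = 106.56 km.
Circle about each station: (x − 157.9)² + (y + 80.8)² = 159.79²; (x + 179.5)² + (y + 49.1)² = 179.26²; (x − 87.2)² + (y + 12.2)² = 106.56².
Subtracting pairs of circle equations eliminates x²+y² and gives linear equations (the radical axes):
-674.8 x + 63.4 y = -3431.29
-141.4 x + 137.2 y = -9530.56
Solving the 2×2 system: x ≈ -1.6, y ≈ -71.1 km.

(-1.6, -71.1)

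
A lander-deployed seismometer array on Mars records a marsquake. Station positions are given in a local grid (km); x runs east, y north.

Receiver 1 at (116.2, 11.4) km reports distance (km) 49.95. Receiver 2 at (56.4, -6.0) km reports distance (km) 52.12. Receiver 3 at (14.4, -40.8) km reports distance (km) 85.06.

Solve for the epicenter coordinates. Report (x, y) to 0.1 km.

(99.3, -35.6)

Circle about each station: (x − 116.2)² + (y − 11.4)² = 49.95²; (x − 56.4)² + (y + 6.0)² = 52.12²; (x − 14.4)² + (y + 40.8)² = 85.06².
Subtracting the Receiver 1 equation from the Receiver 2 and Receiver 3 equations removes the quadratic terms:
-119.6 x − 34.8 y = -10636.93
-203.6 x − 104.4 y = -16500.60
Solving the 2×2 system: x ≈ 99.3, y ≈ -35.6 km.
Check against Receiver 1 (with the unrounded x, y): √((x − 116.2)²+(y − 11.4)²) = 49.94 ≈ 49.95 km. ✓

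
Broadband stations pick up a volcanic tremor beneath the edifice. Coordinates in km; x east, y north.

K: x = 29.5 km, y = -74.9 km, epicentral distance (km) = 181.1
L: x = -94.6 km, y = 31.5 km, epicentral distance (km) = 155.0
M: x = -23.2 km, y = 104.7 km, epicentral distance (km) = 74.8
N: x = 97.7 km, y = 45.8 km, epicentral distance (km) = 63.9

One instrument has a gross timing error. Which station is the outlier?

K

Solve using three stations at a time. Using L, M, N (subtract circle equations pairwise → linear system) gives (x, y) ≈ (49.7, 88.0).
Distances from that point to each station vs reported:
  K: calculated 164.2 vs reported 181.1 → residual 16.9 km
  L: calculated 155.0 vs reported 155.0 → residual 0.0 km
  M: calculated 74.8 vs reported 74.8 → residual 0.0 km
  N: calculated 63.9 vs reported 63.9 → residual 0.0 km
L, M, N are mutually consistent (residuals ≈ 0); K is off by 16.9 km.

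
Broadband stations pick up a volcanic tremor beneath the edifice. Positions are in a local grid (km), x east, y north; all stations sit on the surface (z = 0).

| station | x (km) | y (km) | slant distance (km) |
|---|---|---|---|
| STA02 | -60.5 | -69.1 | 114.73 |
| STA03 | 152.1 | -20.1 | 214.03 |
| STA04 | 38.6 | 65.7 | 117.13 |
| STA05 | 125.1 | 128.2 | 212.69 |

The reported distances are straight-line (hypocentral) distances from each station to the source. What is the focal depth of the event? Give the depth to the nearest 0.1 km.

z ≈ 67.9 km

Each station gives a sphere (x−x_i)² + (y−y_i)² + z² = d_i² (stations at z=0).
Subtracting the STA02 sphere from STA03 and STA04: z² cancels, leaving linear equations in x and y:
425.2 x + 98.0 y = -17542.51
198.2 x + 269.6 y = -3185.07
Solving: x ≈ -46.395, y ≈ 22.294 km (keep extra digits for the depth step; rounded: -46.4, 22.3).
Then from the STA02 sphere: z² = 114.73² − (x + 60.5)² − (y + 69.1)² with x = -46.395, y = 22.294, so z ≈ 67.906 ≈ 67.9 km.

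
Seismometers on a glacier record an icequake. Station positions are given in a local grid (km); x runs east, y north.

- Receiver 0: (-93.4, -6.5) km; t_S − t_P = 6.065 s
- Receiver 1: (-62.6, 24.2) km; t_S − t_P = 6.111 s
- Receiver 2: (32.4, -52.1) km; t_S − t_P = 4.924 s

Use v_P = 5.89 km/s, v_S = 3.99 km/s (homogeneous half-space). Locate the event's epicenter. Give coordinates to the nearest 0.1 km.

-27.8 km east, -42.9 km north

Distance from S−P lag: d = Δt · v_P v_S / (v_P − v_S) = Δt · (5.89·3.99)/(5.89−3.99) ≈ 12.3690·Δt.
So d_Receiver 0 = 75.02, d_Receiver 1 = 75.59, d_Receiver 2 = 60.90 km.
Circle about each station: (x + 93.4)² + (y + 6.5)² = 75.02²; (x + 62.6)² + (y − 24.2)² = 75.59²; (x − 32.4)² + (y + 52.1)² = 60.90².
Subtracting the Receiver 0 equation from the Receiver 1 and Receiver 2 equations removes the quadratic terms:
61.6 x + 61.4 y = -4347.26
251.6 x − 91.2 y = -3082.45
Solving the 2×2 system: x ≈ -27.8, y ≈ -42.9 km.
Check against Receiver 0 (with the unrounded x, y): √((x + 93.4)²+(y + 6.5)²) = 75.02 ≈ 75.02 km. ✓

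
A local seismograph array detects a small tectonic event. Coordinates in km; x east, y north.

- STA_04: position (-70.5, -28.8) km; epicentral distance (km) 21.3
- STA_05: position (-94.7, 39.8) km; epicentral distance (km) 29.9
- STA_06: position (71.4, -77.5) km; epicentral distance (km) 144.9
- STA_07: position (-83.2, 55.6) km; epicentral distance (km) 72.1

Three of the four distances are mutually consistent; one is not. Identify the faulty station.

STA_05

Solve using three stations at a time. Using STA_04, STA_06, STA_07 (subtract circle equations pairwise → linear system) gives (x, y) ≈ (-57.8, -11.8).
Distances from that point to each station vs reported:
  STA_04: calculated 21.2 vs reported 21.3 → residual 0.1 km
  STA_05: calculated 63.5 vs reported 29.9 → residual 33.6 km
  STA_06: calculated 144.9 vs reported 144.9 → residual 0.0 km
  STA_07: calculated 72.1 vs reported 72.1 → residual 0.0 km
STA_04, STA_06, STA_07 are mutually consistent (residuals ≈ 0); STA_05 is off by 33.6 km.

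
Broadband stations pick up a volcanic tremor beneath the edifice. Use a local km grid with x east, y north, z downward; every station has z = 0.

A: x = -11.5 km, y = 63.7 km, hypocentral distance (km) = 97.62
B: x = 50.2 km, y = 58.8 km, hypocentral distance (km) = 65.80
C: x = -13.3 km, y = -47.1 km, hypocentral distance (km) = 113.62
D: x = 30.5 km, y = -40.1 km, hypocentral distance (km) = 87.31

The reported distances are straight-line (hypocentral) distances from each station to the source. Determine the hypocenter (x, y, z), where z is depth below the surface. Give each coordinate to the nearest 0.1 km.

Each station gives a sphere (x−x_i)² + (y−y_i)² + z² = d_i² (stations at z=0).
Subtracting the A sphere from B and C: z² cancels, leaving linear equations in x and y:
123.4 x − 9.8 y = 6987.56
-3.6 x − 221.6 y = -5174.48
Solving: x ≈ 58.404, y ≈ 22.402 km (keep extra digits for the depth step; rounded: 58.4, 22.4).
Then from the A sphere: z² = 97.62² − (x + 11.5)² − (y − 63.7)² with x = 58.404, y = 22.402, so z ≈ 54.199 ≈ 54.2 km.

x ≈ 58.4 km, y ≈ 22.4 km, depth ≈ 54.2 km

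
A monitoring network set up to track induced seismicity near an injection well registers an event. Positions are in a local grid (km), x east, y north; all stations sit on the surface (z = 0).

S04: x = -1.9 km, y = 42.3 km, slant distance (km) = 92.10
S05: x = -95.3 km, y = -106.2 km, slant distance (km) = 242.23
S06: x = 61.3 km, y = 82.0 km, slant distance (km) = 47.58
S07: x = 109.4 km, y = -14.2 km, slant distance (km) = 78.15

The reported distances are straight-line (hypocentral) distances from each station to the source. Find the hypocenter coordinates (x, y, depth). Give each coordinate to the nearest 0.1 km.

Each station gives a sphere (x−x_i)² + (y−y_i)² + z² = d_i² (stations at z=0).
Subtracting the S04 sphere from S05 and S06: z² cancels, leaving linear equations in x and y:
-186.8 x − 297.0 y = -31625.33
126.4 x + 79.4 y = 14907.34
Solving: x ≈ 84.391, y ≈ 53.404 km (keep extra digits for the depth step; rounded: 84.4, 53.4).
Then from the S04 sphere: z² = 92.10² − (x + 1.9)² − (y − 42.3)² with x = 84.391, y = 53.404, so z ≈ 30.215 ≈ 30.2 km.

(84.4, 53.4, 30.2)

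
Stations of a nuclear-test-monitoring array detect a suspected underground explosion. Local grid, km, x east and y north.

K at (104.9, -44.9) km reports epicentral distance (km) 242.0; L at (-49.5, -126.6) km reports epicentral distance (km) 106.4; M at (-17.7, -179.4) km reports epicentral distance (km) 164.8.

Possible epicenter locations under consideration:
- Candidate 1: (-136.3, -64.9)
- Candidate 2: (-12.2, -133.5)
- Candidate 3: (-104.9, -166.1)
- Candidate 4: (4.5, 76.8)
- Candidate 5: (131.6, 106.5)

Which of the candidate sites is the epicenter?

For each candidate, compare |candidate − station| to the reported distance:
Candidate 1: residuals K 0.0, L 0.1, M 0.1 → max 0.1 km
Candidate 2: residuals K 95.2, L 68.5, M 118.6 → max 118.6 km
Candidate 3: residuals K 0.3, L 38.4, M 76.6 → max 76.6 km
Candidate 4: residuals K 84.2, L 104.0, M 92.4 → max 104.0 km
Candidate 5: residuals K 88.3, L 188.8, M 157.7 → max 188.8 km
Only Candidate 1 has all residuals ≈ 0.

Candidate 1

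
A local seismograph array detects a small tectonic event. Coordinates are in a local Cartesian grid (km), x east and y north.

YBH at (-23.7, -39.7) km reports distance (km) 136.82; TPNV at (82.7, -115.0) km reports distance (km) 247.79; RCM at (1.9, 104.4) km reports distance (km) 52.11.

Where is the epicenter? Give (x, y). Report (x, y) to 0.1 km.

Circle about each station: (x + 23.7)² + (y + 39.7)² = 136.82²; (x − 82.7)² + (y + 115.0)² = 247.79²; (x − 1.9)² + (y − 104.4)² = 52.11².
Subtracting the YBH equation from the TPNV and RCM equations removes the quadratic terms:
212.8 x − 150.6 y = -24753.66
51.2 x + 288.2 y = 24769.45
Solving the 2×2 system: x ≈ -49.3, y ≈ 94.7 km.

x ≈ -49.3 km, y ≈ 94.7 km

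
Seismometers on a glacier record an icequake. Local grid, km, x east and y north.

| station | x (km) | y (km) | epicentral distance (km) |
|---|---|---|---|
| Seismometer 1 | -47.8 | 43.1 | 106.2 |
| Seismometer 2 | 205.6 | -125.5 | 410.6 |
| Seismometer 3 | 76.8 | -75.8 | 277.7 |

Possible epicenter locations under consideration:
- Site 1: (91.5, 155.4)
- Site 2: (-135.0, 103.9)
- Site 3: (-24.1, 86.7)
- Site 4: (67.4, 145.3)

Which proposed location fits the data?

Site 2

For each candidate, compare |candidate − station| to the reported distance:
Site 1: residuals Seismometer 1 72.7, Seismometer 2 107.4, Seismometer 3 46.0 → max 107.4 km
Site 2: residuals Seismometer 1 0.1, Seismometer 2 0.0, Seismometer 3 0.1 → max 0.1 km
Site 3: residuals Seismometer 1 56.6, Seismometer 2 97.9, Seismometer 3 86.4 → max 97.9 km
Site 4: residuals Seismometer 1 47.8, Seismometer 2 106.6, Seismometer 3 56.4 → max 106.6 km
Only Site 2 has all residuals ≈ 0.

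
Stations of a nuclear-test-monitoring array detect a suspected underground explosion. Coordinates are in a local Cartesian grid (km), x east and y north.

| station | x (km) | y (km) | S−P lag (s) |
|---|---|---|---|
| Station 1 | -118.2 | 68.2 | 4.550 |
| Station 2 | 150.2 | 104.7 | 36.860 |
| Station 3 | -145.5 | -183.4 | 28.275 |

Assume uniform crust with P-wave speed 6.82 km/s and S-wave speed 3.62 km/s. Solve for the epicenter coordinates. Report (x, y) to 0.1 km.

Distance from S−P lag: d = Δt · v_P v_S / (v_P − v_S) = Δt · (6.82·3.62)/(6.82−3.62) ≈ 7.7151·Δt.
So d_Station 1 = 35.10, d_Station 2 = 284.38, d_Station 3 = 218.15 km.
Circle about each station: (x + 118.2)² + (y − 68.2)² = 35.10²; (x − 150.2)² + (y − 104.7)² = 284.38²; (x + 145.5)² + (y + 183.4)² = 218.15².
Subtracting the Station 1 equation from the Station 2 and Station 3 equations removes the quadratic terms:
536.8 x + 73.0 y = -64740.32
-54.6 x − 503.2 y = -10174.08
Solving the 2×2 system: x ≈ -125.2, y ≈ 33.8 km.

-125.2 km east, 33.8 km north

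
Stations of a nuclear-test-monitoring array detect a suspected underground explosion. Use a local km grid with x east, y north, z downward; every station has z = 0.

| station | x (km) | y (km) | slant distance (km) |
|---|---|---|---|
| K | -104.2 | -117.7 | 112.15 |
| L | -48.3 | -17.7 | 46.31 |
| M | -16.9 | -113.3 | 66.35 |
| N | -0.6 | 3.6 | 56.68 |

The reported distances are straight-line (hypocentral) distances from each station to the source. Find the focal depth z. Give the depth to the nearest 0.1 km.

Each station gives a sphere (x−x_i)² + (y−y_i)² + z² = d_i² (stations at z=0).
Subtracting the K sphere from L and M: z² cancels, leaving linear equations in x and y:
111.8 x + 200.0 y = -11631.74
174.6 x + 8.8 y = -3413.13
Solving: x ≈ -17.099, y ≈ -48.601 km (keep extra digits for the depth step; rounded: -17.1, -48.6).
Then from the K sphere: z² = 112.15² − (x + 104.2)² − (y + 117.7)² with x = -17.099, y = -48.601, so z ≈ 14.709 ≈ 14.7 km.
Check against N (with the unrounded solution): distance 56.69 ≈ 56.68 km. ✓

z ≈ 14.7 km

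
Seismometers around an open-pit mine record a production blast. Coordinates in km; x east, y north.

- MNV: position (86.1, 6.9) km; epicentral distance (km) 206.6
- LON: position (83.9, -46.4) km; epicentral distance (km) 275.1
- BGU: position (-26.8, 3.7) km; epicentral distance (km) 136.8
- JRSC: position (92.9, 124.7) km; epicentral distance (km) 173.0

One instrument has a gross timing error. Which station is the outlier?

Solve using three stations at a time. Using MNV, BGU, JRSC (subtract circle equations pairwise → linear system) gives (x, y) ≈ (-80.0, 129.7).
Distances from that point to each station vs reported:
  MNV: calculated 206.6 vs reported 206.6 → residual 0.0 km
  LON: calculated 240.6 vs reported 275.1 → residual 34.5 km
  BGU: calculated 136.8 vs reported 136.8 → residual 0.0 km
  JRSC: calculated 173.0 vs reported 173.0 → residual 0.0 km
MNV, BGU, JRSC are mutually consistent (residuals ≈ 0); LON is off by 34.5 km.

LON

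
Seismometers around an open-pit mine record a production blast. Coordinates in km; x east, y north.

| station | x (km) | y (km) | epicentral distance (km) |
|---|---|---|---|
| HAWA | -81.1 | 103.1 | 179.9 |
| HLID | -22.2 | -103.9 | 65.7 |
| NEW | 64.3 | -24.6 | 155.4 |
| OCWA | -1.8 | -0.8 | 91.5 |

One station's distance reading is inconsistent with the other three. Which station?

OCWA

Solve using three stations at a time. Using HAWA, HLID, NEW (subtract circle equations pairwise → linear system) gives (x, y) ≈ (-82.1, -76.8).
Distances from that point to each station vs reported:
  HAWA: calculated 179.9 vs reported 179.9 → residual 0.0 km
  HLID: calculated 65.7 vs reported 65.7 → residual 0.0 km
  NEW: calculated 155.4 vs reported 155.4 → residual 0.0 km
  OCWA: calculated 110.6 vs reported 91.5 → residual 19.1 km
HAWA, HLID, NEW are mutually consistent (residuals ≈ 0); OCWA is off by 19.1 km.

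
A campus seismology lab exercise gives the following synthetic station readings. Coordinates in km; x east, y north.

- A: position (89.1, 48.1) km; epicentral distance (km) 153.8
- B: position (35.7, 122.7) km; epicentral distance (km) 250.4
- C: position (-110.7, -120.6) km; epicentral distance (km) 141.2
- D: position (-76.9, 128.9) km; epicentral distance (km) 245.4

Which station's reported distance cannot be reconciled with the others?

B

Solve using three stations at a time. Using A, C, D (subtract circle equations pairwise → linear system) gives (x, y) ≈ (27.9, -93.1).
Distances from that point to each station vs reported:
  A: calculated 153.9 vs reported 153.8 → residual 0.1 km
  B: calculated 215.9 vs reported 250.4 → residual 34.5 km
  C: calculated 141.3 vs reported 141.2 → residual 0.1 km
  D: calculated 245.4 vs reported 245.4 → residual 0.0 km
A, C, D are mutually consistent (residuals ≈ 0); B is off by 34.5 km.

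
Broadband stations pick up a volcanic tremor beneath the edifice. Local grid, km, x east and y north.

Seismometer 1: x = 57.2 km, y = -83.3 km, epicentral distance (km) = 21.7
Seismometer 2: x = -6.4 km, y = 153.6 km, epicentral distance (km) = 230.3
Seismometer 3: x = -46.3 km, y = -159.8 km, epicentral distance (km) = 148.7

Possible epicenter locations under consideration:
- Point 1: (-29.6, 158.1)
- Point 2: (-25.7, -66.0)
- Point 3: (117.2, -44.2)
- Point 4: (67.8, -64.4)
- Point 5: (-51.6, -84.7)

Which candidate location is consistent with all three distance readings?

For each candidate, compare |candidate − station| to the reported distance:
Point 1: residuals Seismometer 1 234.8, Seismometer 2 206.7, Seismometer 3 169.6 → max 234.8 km
Point 2: residuals Seismometer 1 63.0, Seismometer 2 9.9, Seismometer 3 52.7 → max 63.0 km
Point 3: residuals Seismometer 1 49.9, Seismometer 2 2.9, Seismometer 3 51.5 → max 51.5 km
Point 4: residuals Seismometer 1 0.0, Seismometer 2 0.0, Seismometer 3 0.0 → max 0.0 km
Point 5: residuals Seismometer 1 87.1, Seismometer 2 12.2, Seismometer 3 73.4 → max 87.1 km
Only Point 4 has all residuals ≈ 0.

Point 4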